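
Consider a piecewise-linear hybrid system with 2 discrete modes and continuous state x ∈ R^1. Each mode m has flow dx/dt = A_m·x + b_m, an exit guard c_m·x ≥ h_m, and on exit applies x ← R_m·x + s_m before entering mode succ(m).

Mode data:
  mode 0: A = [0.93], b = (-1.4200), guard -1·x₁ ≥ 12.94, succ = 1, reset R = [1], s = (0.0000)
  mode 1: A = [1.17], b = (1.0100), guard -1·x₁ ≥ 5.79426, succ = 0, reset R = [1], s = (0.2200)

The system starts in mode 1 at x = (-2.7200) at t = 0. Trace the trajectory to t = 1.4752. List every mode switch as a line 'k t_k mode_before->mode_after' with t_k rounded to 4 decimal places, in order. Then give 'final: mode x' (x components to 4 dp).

1 0.8348 1->0
final: 0 -11.3551

Mode 1: guard c·x = 5.7943 hit at Δt = 0.8348 (t = 0.8348), x⁻ = (-5.7943) → reset → x⁺ = (-5.5743), jump to mode 0
Mode 0: flow for 0.6404 to horizon, guard not reached → x = (-11.3551)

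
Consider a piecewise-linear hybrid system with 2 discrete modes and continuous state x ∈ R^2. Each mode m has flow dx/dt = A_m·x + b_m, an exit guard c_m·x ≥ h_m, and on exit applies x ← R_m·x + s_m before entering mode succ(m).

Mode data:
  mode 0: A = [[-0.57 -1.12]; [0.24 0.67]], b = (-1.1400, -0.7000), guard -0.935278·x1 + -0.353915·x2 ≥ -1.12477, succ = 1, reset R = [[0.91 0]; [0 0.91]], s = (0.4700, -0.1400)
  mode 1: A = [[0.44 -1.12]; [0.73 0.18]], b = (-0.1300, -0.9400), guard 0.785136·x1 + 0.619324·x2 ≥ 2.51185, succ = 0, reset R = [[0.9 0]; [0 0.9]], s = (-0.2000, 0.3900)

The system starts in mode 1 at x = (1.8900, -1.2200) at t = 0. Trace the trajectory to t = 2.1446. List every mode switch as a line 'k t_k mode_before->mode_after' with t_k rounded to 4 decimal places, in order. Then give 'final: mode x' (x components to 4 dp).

Mode 1: guard c·x = 2.5118 hit at Δt = 0.7956 (t = 0.7956), x⁻ = (3.6008, -0.5091) → reset → x⁺ = (3.0407, -0.0682), jump to mode 0
Mode 0: guard c·x = -1.1248 hit at Δt = 0.7944 (t = 1.5900), x⁻ = (1.3174, -0.3032) → reset → x⁺ = (1.6688, -0.4159), jump to mode 1
Mode 1: flow for 0.5546 to horizon, guard not reached → x = (2.2740, -0.1705)

1 0.7956 1->0
2 1.5900 0->1
final: 1 2.2740 -0.1705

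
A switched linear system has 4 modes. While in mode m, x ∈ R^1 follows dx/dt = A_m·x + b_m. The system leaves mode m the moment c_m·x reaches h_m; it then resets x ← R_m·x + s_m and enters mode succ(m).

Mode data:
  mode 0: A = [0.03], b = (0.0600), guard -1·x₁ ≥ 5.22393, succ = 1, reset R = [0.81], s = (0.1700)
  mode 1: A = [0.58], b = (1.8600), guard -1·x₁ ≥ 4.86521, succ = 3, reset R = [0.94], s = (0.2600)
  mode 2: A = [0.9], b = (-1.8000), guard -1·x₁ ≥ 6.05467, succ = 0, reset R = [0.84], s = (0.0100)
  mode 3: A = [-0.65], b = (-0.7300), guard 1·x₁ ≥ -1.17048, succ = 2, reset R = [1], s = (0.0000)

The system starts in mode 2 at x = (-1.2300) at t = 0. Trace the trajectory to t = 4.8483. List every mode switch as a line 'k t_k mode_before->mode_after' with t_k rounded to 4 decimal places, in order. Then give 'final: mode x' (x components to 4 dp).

Mode 2: guard c·x = 6.0547 hit at Δt = 1.0153 (t = 1.0153), x⁻ = (-6.0547) → reset → x⁺ = (-5.0759), jump to mode 0
Mode 0: guard c·x = 5.2239 hit at Δt = 1.5665 (t = 2.5818), x⁻ = (-5.2239) → reset → x⁺ = (-4.0614), jump to mode 1
Mode 1: guard c·x = 4.8652 hit at Δt = 1.1432 (t = 3.7250), x⁻ = (-4.8652) → reset → x⁺ = (-4.3133), jump to mode 3
Mode 3: flow for 1.1233 to horizon, guard not reached → x = (-2.6603)

1 1.0153 2->0
2 2.5818 0->1
3 3.7250 1->3
final: 3 -2.6603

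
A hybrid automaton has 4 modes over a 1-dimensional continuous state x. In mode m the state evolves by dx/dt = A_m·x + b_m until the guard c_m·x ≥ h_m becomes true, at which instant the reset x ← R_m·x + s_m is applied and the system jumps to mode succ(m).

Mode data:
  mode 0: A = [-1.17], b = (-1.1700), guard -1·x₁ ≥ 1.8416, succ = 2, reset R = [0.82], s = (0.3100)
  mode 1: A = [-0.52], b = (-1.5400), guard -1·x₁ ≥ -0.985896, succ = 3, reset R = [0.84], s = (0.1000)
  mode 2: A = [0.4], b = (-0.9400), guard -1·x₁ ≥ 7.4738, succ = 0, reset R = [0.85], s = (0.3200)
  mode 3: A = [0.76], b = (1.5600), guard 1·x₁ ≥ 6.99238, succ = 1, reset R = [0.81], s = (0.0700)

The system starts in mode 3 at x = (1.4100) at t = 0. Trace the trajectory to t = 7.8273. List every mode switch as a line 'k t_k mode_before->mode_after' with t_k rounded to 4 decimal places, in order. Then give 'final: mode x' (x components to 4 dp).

Mode 3: guard c·x = 6.9924 hit at Δt = 1.2634 (t = 1.2634), x⁻ = (6.9924) → reset → x⁺ = (5.7338), jump to mode 1
Mode 1: guard c·x = -0.9859 hit at Δt = 1.5187 (t = 2.7821), x⁻ = (0.9859) → reset → x⁺ = (0.9282), jump to mode 3
Mode 3: guard c·x = 6.9924 hit at Δt = 1.4606 (t = 4.2427), x⁻ = (6.9924) → reset → x⁺ = (5.7338), jump to mode 1
Mode 1: guard c·x = -0.9859 hit at Δt = 1.5187 (t = 5.7614), x⁻ = (0.9859) → reset → x⁺ = (0.9282), jump to mode 3
Mode 3: guard c·x = 6.9924 hit at Δt = 1.4606 (t = 7.2219), x⁻ = (6.9924) → reset → x⁺ = (5.7338), jump to mode 1
Mode 1: flow for 0.6054 to horizon, guard not reached → x = (3.3855)

1 1.2634 3->1
2 2.7821 1->3
3 4.2427 3->1
4 5.7614 1->3
5 7.2219 3->1
final: 1 3.3855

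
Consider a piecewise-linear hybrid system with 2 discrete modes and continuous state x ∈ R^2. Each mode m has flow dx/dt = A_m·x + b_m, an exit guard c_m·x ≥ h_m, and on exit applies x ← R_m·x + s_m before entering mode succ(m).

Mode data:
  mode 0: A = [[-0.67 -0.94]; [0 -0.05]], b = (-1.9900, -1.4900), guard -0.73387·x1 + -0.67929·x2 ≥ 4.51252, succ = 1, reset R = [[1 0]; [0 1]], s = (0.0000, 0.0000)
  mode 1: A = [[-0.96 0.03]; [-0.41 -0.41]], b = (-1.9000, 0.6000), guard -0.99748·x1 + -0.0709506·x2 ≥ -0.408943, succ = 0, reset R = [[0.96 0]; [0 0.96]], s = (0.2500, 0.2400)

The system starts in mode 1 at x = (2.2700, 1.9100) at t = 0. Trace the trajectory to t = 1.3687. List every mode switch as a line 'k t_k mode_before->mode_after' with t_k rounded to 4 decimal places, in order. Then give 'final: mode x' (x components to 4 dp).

1 0.6596 1->0
final: 0 -1.3811 0.6152

Mode 1: guard c·x = -0.4089 hit at Δt = 0.6596 (t = 0.6596), x⁻ = (0.3008, 1.5343) → reset → x⁺ = (0.5388, 1.7129), jump to mode 0
Mode 0: flow for 0.7091 to horizon, guard not reached → x = (-1.3811, 0.6152)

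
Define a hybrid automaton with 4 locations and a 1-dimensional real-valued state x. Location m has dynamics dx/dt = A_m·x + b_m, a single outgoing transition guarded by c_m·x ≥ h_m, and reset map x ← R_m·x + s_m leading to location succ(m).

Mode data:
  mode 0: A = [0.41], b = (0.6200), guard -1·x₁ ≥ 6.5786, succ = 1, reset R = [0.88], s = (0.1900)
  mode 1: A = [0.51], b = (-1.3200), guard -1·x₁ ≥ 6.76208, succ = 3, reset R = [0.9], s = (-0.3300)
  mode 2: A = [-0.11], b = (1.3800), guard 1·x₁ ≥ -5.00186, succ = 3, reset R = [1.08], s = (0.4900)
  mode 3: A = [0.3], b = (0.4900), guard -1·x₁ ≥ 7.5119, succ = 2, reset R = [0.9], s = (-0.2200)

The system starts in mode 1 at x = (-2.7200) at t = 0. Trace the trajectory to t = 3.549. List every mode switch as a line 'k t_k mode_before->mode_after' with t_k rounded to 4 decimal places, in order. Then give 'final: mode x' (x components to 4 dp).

Mode 1: guard c·x = 6.7621 hit at Δt = 1.1101 (t = 1.1101), x⁻ = (-6.7621) → reset → x⁺ = (-6.4159), jump to mode 3
Mode 3: guard c·x = 7.5119 hit at Δt = 0.6878 (t = 1.7979), x⁻ = (-7.5119) → reset → x⁺ = (-6.9807), jump to mode 2
Mode 2: guard c·x = -5.0019 hit at Δt = 0.9714 (t = 2.7693), x⁻ = (-5.0019) → reset → x⁺ = (-4.9120), jump to mode 3
Mode 3: flow for 0.7797 to horizon, guard not reached → x = (-5.7760)

1 1.1101 1->3
2 1.7979 3->2
3 2.7693 2->3
final: 3 -5.7760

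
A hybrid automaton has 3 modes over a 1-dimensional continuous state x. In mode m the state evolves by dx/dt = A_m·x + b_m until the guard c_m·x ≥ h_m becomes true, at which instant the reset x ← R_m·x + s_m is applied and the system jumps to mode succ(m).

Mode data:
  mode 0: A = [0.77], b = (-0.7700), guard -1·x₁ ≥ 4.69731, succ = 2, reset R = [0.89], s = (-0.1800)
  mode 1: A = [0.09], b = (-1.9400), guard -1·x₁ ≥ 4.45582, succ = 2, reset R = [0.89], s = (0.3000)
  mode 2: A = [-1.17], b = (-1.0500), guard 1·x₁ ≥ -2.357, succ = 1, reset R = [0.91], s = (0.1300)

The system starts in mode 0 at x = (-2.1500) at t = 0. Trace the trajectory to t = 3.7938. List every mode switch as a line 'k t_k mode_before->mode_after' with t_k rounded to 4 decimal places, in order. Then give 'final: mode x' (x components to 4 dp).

1 0.7696 0->2
2 1.5081 2->1
3 2.6030 1->2
4 3.1501 2->1
final: 1 -3.4208

Mode 0: guard c·x = 4.6973 hit at Δt = 0.7696 (t = 0.7696), x⁻ = (-4.6973) → reset → x⁺ = (-4.3606), jump to mode 2
Mode 2: guard c·x = -2.3570 hit at Δt = 0.7385 (t = 1.5081), x⁻ = (-2.3570) → reset → x⁺ = (-2.0149), jump to mode 1
Mode 1: guard c·x = 4.4558 hit at Δt = 1.0949 (t = 2.6030), x⁻ = (-4.4558) → reset → x⁺ = (-3.6657), jump to mode 2
Mode 2: guard c·x = -2.3570 hit at Δt = 0.5471 (t = 3.1501), x⁻ = (-2.3570) → reset → x⁺ = (-2.0149), jump to mode 1
Mode 1: flow for 0.6437 to horizon, guard not reached → x = (-3.4208)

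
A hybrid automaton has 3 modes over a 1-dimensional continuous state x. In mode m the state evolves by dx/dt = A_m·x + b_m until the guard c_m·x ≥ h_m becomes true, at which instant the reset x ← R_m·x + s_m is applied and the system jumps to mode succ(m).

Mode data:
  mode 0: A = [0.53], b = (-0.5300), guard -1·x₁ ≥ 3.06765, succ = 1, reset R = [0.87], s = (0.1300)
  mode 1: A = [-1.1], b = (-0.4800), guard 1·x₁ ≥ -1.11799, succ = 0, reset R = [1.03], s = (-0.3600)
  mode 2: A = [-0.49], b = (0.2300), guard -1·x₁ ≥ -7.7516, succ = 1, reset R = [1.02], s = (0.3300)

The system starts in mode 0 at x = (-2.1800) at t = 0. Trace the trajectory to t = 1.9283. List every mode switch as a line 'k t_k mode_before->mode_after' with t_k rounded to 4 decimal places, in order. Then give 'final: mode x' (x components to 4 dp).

Mode 0: guard c·x = 3.0676 hit at Δt = 0.4645 (t = 0.4645), x⁻ = (-3.0676) → reset → x⁺ = (-2.5389), jump to mode 1
Mode 1: guard c·x = -1.1180 hit at Δt = 1.0240 (t = 1.4885), x⁻ = (-1.1180) → reset → x⁺ = (-1.5115), jump to mode 0
Mode 0: flow for 0.4398 to horizon, guard not reached → x = (-2.1708)

1 0.4645 0->1
2 1.4885 1->0
final: 0 -2.1708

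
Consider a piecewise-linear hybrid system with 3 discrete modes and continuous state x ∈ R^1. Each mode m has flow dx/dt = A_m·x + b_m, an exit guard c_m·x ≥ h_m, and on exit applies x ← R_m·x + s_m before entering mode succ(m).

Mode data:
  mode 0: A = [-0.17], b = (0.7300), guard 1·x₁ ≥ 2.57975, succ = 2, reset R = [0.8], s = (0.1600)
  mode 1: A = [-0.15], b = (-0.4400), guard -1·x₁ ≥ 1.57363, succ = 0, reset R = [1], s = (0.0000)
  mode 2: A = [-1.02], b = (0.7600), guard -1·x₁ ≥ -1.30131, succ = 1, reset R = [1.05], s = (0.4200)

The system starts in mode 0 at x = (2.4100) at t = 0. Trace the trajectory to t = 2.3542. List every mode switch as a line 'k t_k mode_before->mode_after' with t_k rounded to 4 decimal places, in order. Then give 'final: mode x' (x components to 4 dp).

1 0.5554 0->2
2 1.5140 2->1
final: 1 1.2275

Mode 0: guard c·x = 2.5798 hit at Δt = 0.5554 (t = 0.5554), x⁻ = (2.5798) → reset → x⁺ = (2.2238), jump to mode 2
Mode 2: guard c·x = -1.3013 hit at Δt = 0.9586 (t = 1.5140), x⁻ = (1.3013) → reset → x⁺ = (1.7864), jump to mode 1
Mode 1: flow for 0.8402 to horizon, guard not reached → x = (1.2275)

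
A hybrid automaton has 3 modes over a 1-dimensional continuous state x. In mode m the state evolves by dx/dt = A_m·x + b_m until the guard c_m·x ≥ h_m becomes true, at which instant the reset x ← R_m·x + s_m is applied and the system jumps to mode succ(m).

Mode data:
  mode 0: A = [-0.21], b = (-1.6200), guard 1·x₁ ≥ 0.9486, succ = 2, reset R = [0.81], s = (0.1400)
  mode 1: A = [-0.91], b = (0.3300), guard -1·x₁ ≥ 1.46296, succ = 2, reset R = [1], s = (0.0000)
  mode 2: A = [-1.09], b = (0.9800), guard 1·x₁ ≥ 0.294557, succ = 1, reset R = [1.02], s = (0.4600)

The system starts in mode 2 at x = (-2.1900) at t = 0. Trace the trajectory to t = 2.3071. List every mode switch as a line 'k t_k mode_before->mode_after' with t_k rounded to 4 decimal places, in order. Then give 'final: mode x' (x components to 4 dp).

1 1.4965 2->1
final: 1 0.5529

Mode 2: guard c·x = 0.2946 hit at Δt = 1.4965 (t = 1.4965), x⁻ = (0.2946) → reset → x⁺ = (0.7604), jump to mode 1
Mode 1: flow for 0.8106 to horizon, guard not reached → x = (0.5529)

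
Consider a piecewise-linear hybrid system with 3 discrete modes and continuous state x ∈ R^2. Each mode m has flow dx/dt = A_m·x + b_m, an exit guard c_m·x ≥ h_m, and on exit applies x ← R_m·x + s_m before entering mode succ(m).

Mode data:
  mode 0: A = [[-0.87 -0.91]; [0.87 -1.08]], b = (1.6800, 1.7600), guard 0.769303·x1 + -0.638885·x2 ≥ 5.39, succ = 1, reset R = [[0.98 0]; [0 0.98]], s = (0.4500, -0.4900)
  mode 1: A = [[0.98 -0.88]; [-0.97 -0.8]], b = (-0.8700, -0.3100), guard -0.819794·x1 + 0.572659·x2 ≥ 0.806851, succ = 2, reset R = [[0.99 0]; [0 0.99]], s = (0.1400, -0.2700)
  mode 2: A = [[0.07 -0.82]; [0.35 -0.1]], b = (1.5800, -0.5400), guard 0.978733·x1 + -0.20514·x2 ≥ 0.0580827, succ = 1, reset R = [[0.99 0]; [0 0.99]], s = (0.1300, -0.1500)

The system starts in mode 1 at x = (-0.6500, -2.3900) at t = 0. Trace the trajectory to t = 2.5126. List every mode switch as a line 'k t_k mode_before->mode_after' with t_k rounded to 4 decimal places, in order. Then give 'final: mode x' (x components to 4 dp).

1 1.4501 1->2
2 1.8871 2->1
final: 1 -0.0405 -0.8127

Mode 1: guard c·x = 0.8069 hit at Δt = 1.4501 (t = 1.4501), x⁻ = (-1.2598, -0.3945) → reset → x⁺ = (-1.1072, -0.6606), jump to mode 2
Mode 2: guard c·x = 0.0581 hit at Δt = 0.4370 (t = 1.8871), x⁻ = (-0.1414, -0.9578) → reset → x⁺ = (-0.0100, -1.0983), jump to mode 1
Mode 1: flow for 0.6255 to horizon, guard not reached → x = (-0.0405, -0.8127)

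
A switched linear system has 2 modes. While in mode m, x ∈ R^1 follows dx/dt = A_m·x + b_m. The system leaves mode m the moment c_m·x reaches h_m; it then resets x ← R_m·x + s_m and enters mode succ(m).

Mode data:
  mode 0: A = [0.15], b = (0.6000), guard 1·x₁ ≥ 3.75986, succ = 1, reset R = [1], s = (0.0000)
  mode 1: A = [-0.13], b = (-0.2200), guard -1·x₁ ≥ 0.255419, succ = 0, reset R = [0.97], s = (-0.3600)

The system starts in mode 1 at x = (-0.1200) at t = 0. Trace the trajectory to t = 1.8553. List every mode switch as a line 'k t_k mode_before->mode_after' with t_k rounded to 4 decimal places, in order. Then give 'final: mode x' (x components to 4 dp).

Mode 1: guard c·x = 0.2554 hit at Δt = 0.6928 (t = 0.6928), x⁻ = (-0.2554) → reset → x⁺ = (-0.6078), jump to mode 0
Mode 0: flow for 1.1625 to horizon, guard not reached → x = (0.0385)

1 0.6928 1->0
final: 0 0.0385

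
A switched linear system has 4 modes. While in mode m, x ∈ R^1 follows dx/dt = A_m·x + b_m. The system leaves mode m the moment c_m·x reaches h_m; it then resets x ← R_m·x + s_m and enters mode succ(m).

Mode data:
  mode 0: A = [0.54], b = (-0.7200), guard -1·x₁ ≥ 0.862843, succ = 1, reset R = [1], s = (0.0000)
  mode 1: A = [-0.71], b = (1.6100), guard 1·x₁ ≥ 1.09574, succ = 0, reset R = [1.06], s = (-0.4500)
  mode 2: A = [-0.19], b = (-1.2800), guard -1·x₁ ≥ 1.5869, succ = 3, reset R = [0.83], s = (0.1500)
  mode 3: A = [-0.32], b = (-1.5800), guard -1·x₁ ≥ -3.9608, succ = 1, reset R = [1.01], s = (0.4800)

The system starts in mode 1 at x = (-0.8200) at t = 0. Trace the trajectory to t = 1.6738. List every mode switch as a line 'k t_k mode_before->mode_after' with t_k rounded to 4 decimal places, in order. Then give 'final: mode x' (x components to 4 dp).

1 1.3645 1->0
final: 0 0.5984

Mode 1: guard c·x = 1.0957 hit at Δt = 1.3645 (t = 1.3645), x⁻ = (1.0957) → reset → x⁺ = (0.7115), jump to mode 0
Mode 0: flow for 0.3093 to horizon, guard not reached → x = (0.5984)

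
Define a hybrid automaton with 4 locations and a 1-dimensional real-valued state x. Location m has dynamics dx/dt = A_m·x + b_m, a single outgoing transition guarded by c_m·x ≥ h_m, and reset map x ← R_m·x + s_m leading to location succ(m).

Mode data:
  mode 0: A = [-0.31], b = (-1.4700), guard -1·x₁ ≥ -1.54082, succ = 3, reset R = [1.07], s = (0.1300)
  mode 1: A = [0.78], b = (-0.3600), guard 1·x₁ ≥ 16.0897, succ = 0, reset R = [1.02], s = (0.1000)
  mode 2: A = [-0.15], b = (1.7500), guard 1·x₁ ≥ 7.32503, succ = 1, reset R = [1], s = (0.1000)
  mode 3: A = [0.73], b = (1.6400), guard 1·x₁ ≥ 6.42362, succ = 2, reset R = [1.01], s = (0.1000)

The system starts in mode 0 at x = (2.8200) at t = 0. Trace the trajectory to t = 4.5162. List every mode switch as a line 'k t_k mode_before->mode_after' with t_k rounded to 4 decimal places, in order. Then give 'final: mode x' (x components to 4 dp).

1 0.5978 0->3
2 1.6489 3->2
3 2.6944 2->1
4 3.7308 1->0
final: 0 11.9187

Mode 0: guard c·x = -1.5408 hit at Δt = 0.5978 (t = 0.5978), x⁻ = (1.5408) → reset → x⁺ = (1.7787), jump to mode 3
Mode 3: guard c·x = 6.4236 hit at Δt = 1.0511 (t = 1.6489), x⁻ = (6.4236) → reset → x⁺ = (6.5879), jump to mode 2
Mode 2: guard c·x = 7.3250 hit at Δt = 1.0455 (t = 2.6944), x⁻ = (7.3250) → reset → x⁺ = (7.4250), jump to mode 1
Mode 1: guard c·x = 16.0897 hit at Δt = 1.0364 (t = 3.7308), x⁻ = (16.0897) → reset → x⁺ = (16.5115), jump to mode 0
Mode 0: flow for 0.7854 to horizon, guard not reached → x = (11.9187)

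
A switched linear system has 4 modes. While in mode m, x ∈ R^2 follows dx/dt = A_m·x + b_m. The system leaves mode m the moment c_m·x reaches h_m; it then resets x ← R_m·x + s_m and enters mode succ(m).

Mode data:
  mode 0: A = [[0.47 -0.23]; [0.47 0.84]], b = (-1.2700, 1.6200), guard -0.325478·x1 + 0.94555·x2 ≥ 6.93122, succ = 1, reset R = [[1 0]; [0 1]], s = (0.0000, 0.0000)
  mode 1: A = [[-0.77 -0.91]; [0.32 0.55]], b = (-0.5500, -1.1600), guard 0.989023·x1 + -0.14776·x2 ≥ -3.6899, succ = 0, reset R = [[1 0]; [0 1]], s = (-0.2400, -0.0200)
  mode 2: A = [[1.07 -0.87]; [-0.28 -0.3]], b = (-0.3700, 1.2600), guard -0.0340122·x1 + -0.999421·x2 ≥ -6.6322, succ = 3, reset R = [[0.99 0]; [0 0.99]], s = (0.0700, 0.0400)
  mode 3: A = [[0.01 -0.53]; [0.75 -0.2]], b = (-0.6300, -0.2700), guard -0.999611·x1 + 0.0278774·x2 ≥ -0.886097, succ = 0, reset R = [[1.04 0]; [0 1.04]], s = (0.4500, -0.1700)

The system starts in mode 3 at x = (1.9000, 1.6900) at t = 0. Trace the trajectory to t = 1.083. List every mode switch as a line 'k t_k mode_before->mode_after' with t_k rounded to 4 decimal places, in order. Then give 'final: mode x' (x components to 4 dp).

1 0.5995 3->0
final: 0 0.7464 4.0716

Mode 3: guard c·x = -0.8861 hit at Δt = 0.5995 (t = 0.5995), x⁻ = (0.9408, 1.9474) → reset → x⁺ = (1.4284, 1.8553), jump to mode 0
Mode 0: flow for 0.4835 to horizon, guard not reached → x = (0.7464, 4.0716)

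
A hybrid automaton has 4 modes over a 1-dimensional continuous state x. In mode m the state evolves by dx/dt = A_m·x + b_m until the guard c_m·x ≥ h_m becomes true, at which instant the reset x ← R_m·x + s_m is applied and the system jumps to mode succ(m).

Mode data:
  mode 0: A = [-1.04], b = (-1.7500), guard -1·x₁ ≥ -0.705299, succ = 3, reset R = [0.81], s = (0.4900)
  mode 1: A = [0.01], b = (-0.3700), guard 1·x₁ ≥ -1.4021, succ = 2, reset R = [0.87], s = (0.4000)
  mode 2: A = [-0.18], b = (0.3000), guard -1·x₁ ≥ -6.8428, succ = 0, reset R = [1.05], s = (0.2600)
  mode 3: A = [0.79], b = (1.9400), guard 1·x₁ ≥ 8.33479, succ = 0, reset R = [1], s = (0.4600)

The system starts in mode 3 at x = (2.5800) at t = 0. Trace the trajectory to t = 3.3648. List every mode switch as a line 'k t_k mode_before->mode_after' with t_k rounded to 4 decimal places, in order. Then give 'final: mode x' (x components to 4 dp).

1 0.9647 3->0
2 2.3866 0->3
final: 3 5.1613

Mode 3: guard c·x = 8.3348 hit at Δt = 0.9647 (t = 0.9647), x⁻ = (8.3348) → reset → x⁺ = (8.7948), jump to mode 0
Mode 0: guard c·x = -0.7053 hit at Δt = 1.4219 (t = 2.3866), x⁻ = (0.7053) → reset → x⁺ = (1.0613), jump to mode 3
Mode 3: flow for 0.9782 to horizon, guard not reached → x = (5.1613)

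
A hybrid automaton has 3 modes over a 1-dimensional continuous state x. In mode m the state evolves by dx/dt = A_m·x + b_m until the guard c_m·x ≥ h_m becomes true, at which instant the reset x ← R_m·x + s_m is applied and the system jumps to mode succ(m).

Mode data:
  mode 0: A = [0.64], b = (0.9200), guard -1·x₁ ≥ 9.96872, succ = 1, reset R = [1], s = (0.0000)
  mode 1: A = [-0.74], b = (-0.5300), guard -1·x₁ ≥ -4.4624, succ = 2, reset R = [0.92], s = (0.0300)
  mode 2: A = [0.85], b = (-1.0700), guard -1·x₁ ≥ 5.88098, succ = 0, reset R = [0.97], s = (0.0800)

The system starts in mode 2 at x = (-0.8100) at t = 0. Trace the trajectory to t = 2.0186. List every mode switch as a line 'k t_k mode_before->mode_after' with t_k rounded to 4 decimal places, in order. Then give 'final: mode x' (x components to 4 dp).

Mode 2: guard c·x = 5.8810 hit at Δt = 1.4573 (t = 1.4573), x⁻ = (-5.8810) → reset → x⁺ = (-5.6246), jump to mode 0
Mode 0: flow for 0.5613 to horizon, guard not reached → x = (-7.4343)

1 1.4573 2->0
final: 0 -7.4343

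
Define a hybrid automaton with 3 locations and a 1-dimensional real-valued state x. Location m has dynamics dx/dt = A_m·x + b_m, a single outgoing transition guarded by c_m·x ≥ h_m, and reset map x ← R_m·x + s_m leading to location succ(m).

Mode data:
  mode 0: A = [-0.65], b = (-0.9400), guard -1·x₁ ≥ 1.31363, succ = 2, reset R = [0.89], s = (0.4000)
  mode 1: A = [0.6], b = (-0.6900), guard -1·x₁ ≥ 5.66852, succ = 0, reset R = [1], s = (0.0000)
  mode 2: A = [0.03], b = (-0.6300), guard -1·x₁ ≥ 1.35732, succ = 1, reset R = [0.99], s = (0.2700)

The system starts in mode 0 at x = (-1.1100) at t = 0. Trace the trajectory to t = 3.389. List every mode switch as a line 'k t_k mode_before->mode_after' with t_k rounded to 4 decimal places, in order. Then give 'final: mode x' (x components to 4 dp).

1 1.4320 0->2
2 2.3207 2->1
final: 1 -3.0714

Mode 0: guard c·x = 1.3136 hit at Δt = 1.4320 (t = 1.4320), x⁻ = (-1.3136) → reset → x⁺ = (-0.7691), jump to mode 2
Mode 2: guard c·x = 1.3573 hit at Δt = 0.8887 (t = 2.3207), x⁻ = (-1.3573) → reset → x⁺ = (-1.0737), jump to mode 1
Mode 1: flow for 1.0683 to horizon, guard not reached → x = (-3.0714)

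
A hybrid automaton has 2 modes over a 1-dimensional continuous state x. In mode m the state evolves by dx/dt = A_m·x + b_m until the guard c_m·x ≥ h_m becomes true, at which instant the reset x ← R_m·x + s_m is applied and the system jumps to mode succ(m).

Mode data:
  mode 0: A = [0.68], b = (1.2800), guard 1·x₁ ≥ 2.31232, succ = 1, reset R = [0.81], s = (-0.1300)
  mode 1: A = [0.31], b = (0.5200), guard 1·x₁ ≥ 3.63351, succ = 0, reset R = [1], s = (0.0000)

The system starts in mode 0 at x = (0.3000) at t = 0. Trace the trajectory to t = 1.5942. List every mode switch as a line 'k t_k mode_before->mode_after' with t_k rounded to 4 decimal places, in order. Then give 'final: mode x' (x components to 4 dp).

1 0.9609 0->1
final: 1 2.4849

Mode 0: guard c·x = 2.3123 hit at Δt = 0.9609 (t = 0.9609), x⁻ = (2.3123) → reset → x⁺ = (1.7430), jump to mode 1
Mode 1: flow for 0.6333 to horizon, guard not reached → x = (2.4849)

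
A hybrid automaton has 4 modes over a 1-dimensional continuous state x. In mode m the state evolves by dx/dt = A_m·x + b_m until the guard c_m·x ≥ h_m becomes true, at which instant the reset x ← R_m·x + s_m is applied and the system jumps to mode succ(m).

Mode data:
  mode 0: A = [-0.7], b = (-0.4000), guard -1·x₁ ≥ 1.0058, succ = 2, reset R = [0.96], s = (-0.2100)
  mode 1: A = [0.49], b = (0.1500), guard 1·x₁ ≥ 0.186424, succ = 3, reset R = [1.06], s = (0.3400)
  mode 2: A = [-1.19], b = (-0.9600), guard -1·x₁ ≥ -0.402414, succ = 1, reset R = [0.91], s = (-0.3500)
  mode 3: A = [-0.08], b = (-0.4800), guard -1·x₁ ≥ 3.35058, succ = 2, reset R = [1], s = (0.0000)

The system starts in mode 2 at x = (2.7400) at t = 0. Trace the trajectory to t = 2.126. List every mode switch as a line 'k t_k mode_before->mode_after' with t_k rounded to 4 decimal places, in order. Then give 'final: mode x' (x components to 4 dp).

1 0.9043 2->1
2 1.7697 1->3
final: 3 0.3539

Mode 2: guard c·x = -0.4024 hit at Δt = 0.9043 (t = 0.9043), x⁻ = (0.4024) → reset → x⁺ = (0.0162), jump to mode 1
Mode 1: guard c·x = 0.1864 hit at Δt = 0.8654 (t = 1.7697), x⁻ = (0.1864) → reset → x⁺ = (0.5376), jump to mode 3
Mode 3: flow for 0.3563 to horizon, guard not reached → x = (0.3539)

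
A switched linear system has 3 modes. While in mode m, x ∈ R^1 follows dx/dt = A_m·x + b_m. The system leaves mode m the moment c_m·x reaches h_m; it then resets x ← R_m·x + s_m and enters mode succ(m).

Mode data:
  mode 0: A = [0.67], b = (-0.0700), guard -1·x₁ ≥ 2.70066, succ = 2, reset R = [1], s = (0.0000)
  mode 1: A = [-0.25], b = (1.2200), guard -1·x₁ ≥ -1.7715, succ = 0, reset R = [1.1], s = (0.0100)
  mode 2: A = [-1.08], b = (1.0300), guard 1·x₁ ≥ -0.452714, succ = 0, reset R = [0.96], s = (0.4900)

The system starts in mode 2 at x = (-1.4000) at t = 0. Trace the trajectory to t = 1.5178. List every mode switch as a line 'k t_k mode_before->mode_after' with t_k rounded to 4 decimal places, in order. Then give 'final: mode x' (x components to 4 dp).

Mode 2: guard c·x = -0.4527 hit at Δt = 0.4768 (t = 0.4768), x⁻ = (-0.4527) → reset → x⁺ = (0.0554), jump to mode 0
Mode 0: flow for 1.0410 to horizon, guard not reached → x = (0.0059)

1 0.4768 2->0
final: 0 0.0059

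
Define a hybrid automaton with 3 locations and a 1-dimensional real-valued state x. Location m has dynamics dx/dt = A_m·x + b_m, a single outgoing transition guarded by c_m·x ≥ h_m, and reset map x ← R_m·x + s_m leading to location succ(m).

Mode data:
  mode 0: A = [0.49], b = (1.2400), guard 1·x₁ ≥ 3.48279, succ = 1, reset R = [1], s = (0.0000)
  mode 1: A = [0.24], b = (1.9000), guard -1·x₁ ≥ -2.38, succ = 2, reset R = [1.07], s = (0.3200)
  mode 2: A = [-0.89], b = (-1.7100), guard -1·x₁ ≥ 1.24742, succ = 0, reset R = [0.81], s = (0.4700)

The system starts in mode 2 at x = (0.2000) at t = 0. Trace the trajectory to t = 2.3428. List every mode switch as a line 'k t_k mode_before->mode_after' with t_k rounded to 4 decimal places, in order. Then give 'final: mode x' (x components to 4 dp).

1 1.2884 2->0
final: 0 0.8058

Mode 2: guard c·x = 1.2474 hit at Δt = 1.2884 (t = 1.2884), x⁻ = (-1.2474) → reset → x⁺ = (-0.5404), jump to mode 0
Mode 0: flow for 1.0544 to horizon, guard not reached → x = (0.8058)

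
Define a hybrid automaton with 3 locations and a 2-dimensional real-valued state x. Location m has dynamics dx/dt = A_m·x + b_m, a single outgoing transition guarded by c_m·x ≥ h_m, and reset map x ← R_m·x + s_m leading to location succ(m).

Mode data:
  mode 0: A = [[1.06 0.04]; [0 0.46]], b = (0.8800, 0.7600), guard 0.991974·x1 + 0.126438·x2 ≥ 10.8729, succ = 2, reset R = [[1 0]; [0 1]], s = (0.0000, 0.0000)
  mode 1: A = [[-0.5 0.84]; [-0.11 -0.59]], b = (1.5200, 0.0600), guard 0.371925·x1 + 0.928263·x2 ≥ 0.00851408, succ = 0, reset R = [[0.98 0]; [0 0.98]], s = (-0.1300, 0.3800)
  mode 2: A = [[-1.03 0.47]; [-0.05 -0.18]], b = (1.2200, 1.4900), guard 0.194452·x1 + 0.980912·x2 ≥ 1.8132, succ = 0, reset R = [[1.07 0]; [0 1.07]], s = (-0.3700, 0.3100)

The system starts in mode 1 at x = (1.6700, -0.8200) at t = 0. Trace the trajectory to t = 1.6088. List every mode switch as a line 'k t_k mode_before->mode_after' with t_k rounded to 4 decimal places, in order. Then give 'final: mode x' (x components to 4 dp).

Mode 1: guard c·x = 0.0085 hit at Δt = 0.4765 (t = 0.4765), x⁻ = (1.6973, -0.6709) → reset → x⁺ = (1.5333, -0.2775), jump to mode 0
Mode 0: flow for 1.1323 to horizon, guard not reached → x = (7.0242, 0.6621)

1 0.4765 1->0
final: 0 7.0242 0.6621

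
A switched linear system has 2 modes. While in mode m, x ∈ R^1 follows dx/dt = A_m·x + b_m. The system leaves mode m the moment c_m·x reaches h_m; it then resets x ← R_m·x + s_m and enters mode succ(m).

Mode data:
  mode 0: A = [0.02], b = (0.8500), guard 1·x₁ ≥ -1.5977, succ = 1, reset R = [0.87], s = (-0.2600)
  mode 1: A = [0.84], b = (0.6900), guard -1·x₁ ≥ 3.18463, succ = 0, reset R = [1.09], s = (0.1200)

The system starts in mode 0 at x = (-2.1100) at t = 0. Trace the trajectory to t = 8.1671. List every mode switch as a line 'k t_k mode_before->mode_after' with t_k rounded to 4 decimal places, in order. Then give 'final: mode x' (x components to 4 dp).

Mode 0: guard c·x = -1.5977 hit at Δt = 0.6302 (t = 0.6302), x⁻ = (-1.5977) → reset → x⁺ = (-1.6500), jump to mode 1
Mode 1: guard c·x = 3.1846 hit at Δt = 1.2477 (t = 1.8779), x⁻ = (-3.1846) → reset → x⁺ = (-3.3512), jump to mode 0
Mode 0: guard c·x = -1.5977 hit at Δt = 2.1909 (t = 4.0688), x⁻ = (-1.5977) → reset → x⁺ = (-1.6500), jump to mode 1
Mode 1: guard c·x = 3.1846 hit at Δt = 1.2477 (t = 5.3165), x⁻ = (-3.1846) → reset → x⁺ = (-3.3512), jump to mode 0
Mode 0: guard c·x = -1.5977 hit at Δt = 2.1909 (t = 7.5074), x⁻ = (-1.5977) → reset → x⁺ = (-1.6500), jump to mode 1
Mode 1: flow for 0.6597 to horizon, guard not reached → x = (-2.2635)

1 0.6302 0->1
2 1.8779 1->0
3 4.0688 0->1
4 5.3165 1->0
5 7.5074 0->1
final: 1 -2.2635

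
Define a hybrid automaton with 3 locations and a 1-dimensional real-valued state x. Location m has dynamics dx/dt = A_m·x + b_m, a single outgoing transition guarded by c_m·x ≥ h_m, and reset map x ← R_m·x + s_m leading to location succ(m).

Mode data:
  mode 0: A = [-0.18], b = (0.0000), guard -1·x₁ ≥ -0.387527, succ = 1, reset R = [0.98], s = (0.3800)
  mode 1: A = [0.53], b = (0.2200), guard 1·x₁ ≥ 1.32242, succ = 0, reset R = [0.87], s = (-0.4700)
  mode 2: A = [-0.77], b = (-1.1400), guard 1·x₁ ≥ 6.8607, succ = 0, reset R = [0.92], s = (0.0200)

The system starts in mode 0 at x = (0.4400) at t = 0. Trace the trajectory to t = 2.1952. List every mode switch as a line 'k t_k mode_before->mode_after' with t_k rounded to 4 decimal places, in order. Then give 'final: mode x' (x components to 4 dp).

1 0.7055 0->1
2 1.4438 1->0
final: 0 0.5944

Mode 0: guard c·x = -0.3875 hit at Δt = 0.7055 (t = 0.7055), x⁻ = (0.3875) → reset → x⁺ = (0.7598), jump to mode 1
Mode 1: guard c·x = 1.3224 hit at Δt = 0.7383 (t = 1.4438), x⁻ = (1.3224) → reset → x⁺ = (0.6805), jump to mode 0
Mode 0: flow for 0.7514 to horizon, guard not reached → x = (0.5944)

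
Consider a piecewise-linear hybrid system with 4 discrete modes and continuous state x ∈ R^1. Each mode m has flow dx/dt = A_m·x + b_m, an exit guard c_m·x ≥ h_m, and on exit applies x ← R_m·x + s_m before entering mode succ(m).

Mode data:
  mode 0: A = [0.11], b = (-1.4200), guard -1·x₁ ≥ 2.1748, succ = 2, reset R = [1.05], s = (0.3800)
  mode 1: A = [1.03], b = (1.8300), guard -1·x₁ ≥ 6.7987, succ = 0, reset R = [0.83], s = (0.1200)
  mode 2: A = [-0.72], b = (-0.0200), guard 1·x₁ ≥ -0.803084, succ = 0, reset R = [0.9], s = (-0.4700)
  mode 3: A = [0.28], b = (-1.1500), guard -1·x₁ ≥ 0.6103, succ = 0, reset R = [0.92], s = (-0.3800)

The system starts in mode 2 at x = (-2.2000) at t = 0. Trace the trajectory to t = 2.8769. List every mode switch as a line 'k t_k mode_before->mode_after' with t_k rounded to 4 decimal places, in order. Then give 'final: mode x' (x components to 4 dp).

1 1.4309 2->0
2 2.0429 0->2
final: 2 -1.0567

Mode 2: guard c·x = -0.8031 hit at Δt = 1.4309 (t = 1.4309), x⁻ = (-0.8031) → reset → x⁺ = (-1.1928), jump to mode 0
Mode 0: guard c·x = 2.1748 hit at Δt = 0.6120 (t = 2.0429), x⁻ = (-2.1748) → reset → x⁺ = (-1.9035), jump to mode 2
Mode 2: flow for 0.8340 to horizon, guard not reached → x = (-1.0567)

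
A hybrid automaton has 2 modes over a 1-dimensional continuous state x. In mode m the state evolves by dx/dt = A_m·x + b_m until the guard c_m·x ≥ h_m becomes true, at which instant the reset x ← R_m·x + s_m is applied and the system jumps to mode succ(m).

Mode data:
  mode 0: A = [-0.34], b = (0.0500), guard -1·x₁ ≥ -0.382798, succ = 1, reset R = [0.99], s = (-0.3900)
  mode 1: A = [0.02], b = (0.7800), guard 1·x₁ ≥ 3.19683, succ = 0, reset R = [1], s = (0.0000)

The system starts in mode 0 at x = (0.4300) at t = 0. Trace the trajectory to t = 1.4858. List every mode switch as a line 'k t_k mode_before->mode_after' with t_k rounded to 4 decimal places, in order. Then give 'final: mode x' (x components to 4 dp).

Mode 0: guard c·x = -0.3828 hit at Δt = 0.5368 (t = 0.5368), x⁻ = (0.3828) → reset → x⁺ = (-0.0110), jump to mode 1
Mode 1: flow for 0.9490 to horizon, guard not reached → x = (0.7360)

1 0.5368 0->1
final: 1 0.7360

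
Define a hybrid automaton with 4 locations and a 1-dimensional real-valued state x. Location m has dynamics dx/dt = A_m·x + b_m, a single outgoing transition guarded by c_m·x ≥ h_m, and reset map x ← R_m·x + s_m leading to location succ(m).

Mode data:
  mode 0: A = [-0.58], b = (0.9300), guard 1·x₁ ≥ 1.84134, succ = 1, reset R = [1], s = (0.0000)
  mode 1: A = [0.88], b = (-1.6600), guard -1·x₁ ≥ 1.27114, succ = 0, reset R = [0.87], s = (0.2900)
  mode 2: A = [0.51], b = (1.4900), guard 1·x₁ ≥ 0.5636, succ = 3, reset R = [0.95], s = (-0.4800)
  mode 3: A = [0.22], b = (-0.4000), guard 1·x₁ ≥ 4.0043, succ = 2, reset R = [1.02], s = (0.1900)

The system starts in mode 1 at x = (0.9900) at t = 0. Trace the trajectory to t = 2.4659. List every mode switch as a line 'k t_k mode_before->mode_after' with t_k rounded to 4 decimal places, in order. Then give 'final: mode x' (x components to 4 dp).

1 1.4309 1->0
final: 0 0.2761

Mode 1: guard c·x = 1.2711 hit at Δt = 1.4309 (t = 1.4309), x⁻ = (-1.2711) → reset → x⁺ = (-0.8159), jump to mode 0
Mode 0: flow for 1.0350 to horizon, guard not reached → x = (0.2761)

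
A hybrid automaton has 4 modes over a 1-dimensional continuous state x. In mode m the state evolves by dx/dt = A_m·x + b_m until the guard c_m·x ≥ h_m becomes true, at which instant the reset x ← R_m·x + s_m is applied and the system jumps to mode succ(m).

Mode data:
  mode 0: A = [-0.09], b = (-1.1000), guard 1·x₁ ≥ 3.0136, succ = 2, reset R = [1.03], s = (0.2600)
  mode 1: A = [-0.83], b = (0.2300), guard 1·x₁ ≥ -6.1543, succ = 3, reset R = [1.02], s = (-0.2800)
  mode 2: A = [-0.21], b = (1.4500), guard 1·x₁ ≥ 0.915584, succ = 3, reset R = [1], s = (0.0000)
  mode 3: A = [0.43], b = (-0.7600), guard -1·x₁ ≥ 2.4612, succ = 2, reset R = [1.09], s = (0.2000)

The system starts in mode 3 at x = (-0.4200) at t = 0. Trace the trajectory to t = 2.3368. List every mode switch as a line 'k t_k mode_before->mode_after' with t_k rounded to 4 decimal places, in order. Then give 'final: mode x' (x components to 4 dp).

1 1.5329 3->2
final: 2 -1.0245

Mode 3: guard c·x = 2.4612 hit at Δt = 1.5329 (t = 1.5329), x⁻ = (-2.4612) → reset → x⁺ = (-2.4827), jump to mode 2
Mode 2: flow for 0.8039 to horizon, guard not reached → x = (-1.0245)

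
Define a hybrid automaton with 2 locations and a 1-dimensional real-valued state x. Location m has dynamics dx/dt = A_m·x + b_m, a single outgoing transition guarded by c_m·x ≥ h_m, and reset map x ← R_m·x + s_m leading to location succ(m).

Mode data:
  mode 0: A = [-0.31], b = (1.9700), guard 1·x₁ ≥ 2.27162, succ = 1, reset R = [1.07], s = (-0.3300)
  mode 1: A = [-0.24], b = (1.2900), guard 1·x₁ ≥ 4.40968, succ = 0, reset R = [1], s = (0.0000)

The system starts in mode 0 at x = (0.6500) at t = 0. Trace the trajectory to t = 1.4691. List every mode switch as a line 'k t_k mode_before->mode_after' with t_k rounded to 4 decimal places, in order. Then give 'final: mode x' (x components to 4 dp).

Mode 0: guard c·x = 2.2716 hit at Δt = 1.0788 (t = 1.0788), x⁻ = (2.2716) → reset → x⁺ = (2.1006), jump to mode 1
Mode 1: flow for 0.3903 to horizon, guard not reached → x = (2.3934)

1 1.0788 0->1
final: 1 2.3934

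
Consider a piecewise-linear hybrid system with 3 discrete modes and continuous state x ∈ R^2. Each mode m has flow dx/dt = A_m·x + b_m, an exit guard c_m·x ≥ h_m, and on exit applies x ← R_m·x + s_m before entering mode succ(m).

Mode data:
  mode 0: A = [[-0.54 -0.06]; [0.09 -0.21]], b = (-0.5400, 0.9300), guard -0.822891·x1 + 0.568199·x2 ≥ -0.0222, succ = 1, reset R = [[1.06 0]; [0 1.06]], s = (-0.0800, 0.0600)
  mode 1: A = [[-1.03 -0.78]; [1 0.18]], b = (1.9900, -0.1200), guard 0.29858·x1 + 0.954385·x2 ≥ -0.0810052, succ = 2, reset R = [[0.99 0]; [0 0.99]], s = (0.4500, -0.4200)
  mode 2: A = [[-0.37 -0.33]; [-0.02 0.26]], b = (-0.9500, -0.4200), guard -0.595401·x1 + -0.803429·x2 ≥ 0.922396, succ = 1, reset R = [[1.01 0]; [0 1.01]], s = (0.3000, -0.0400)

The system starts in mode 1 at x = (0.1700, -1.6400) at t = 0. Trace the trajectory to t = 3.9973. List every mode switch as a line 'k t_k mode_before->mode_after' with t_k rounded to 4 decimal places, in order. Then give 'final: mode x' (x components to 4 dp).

1 1.0334 1->2
2 2.1219 2->1
3 2.8966 1->2
final: 2 1.5039 -2.2260

Mode 1: guard c·x = -0.0810 hit at Δt = 1.0334 (t = 1.0334), x⁻ = (1.9409, -0.6921) → reset → x⁺ = (2.3715, -1.1052), jump to mode 2
Mode 2: guard c·x = 0.9224 hit at Δt = 1.0885 (t = 2.1219), x⁻ = (1.2023, -2.0391) → reset → x⁺ = (1.5143, -2.0995), jump to mode 1
Mode 1: guard c·x = -0.0810 hit at Δt = 0.7747 (t = 2.8966), x⁻ = (2.3437, -0.8181) → reset → x⁺ = (2.7703, -1.2299), jump to mode 2
Mode 2: flow for 1.1007 to horizon, guard not reached → x = (1.5039, -2.2260)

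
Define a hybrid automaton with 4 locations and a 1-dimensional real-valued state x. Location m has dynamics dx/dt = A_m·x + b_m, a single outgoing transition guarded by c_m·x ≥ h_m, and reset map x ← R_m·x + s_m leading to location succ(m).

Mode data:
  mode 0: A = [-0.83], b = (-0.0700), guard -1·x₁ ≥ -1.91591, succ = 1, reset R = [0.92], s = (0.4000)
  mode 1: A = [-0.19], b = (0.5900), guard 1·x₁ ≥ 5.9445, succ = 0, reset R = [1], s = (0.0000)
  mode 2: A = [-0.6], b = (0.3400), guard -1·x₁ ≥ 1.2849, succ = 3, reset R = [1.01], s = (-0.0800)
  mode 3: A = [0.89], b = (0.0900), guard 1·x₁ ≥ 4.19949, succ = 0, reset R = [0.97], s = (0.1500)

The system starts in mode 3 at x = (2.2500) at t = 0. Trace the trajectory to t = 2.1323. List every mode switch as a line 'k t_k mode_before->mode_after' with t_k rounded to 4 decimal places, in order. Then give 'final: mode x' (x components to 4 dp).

Mode 3: guard c·x = 4.1995 hit at Δt = 0.6785 (t = 0.6785), x⁻ = (4.1995) → reset → x⁺ = (4.2235), jump to mode 0
Mode 0: guard c·x = -1.9159 hit at Δt = 0.9243 (t = 1.6028), x⁻ = (1.9159) → reset → x⁺ = (2.1626), jump to mode 1
Mode 1: flow for 0.5295 to horizon, guard not reached → x = (2.2529)

1 0.6785 3->0
2 1.6028 0->1
final: 1 2.2529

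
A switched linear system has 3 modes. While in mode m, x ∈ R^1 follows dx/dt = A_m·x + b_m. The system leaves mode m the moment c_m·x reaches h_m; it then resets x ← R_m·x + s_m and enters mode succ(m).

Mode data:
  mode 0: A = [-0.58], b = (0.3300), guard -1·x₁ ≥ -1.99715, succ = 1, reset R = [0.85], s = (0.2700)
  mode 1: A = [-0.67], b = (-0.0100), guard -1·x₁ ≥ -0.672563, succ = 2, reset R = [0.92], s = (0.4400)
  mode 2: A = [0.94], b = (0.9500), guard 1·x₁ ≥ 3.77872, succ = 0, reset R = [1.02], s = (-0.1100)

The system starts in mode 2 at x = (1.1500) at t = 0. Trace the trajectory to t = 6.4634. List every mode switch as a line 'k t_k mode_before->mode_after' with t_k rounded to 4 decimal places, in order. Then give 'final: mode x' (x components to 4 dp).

Mode 2: guard c·x = 3.7787 hit at Δt = 0.8468 (t = 0.8468), x⁻ = (3.7787) → reset → x⁺ = (3.7443), jump to mode 0
Mode 0: guard c·x = -1.9971 hit at Δt = 1.3776 (t = 2.2244), x⁻ = (1.9972) → reset → x⁺ = (1.9676), jump to mode 1
Mode 1: guard c·x = -0.6726 hit at Δt = 1.5807 (t = 3.8051), x⁻ = (0.6726) → reset → x⁺ = (1.0588), jump to mode 2
Mode 2: guard c·x = 3.7787 hit at Δt = 0.8927 (t = 4.6978), x⁻ = (3.7787) → reset → x⁺ = (3.7443), jump to mode 0
Mode 0: guard c·x = -1.9971 hit at Δt = 1.3776 (t = 6.0754), x⁻ = (1.9971) → reset → x⁺ = (1.9676), jump to mode 1
Mode 1: flow for 0.3880 to horizon, guard not reached → x = (1.5137)

1 0.8468 2->0
2 2.2244 0->1
3 3.8051 1->2
4 4.6978 2->0
5 6.0754 0->1
final: 1 1.5137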